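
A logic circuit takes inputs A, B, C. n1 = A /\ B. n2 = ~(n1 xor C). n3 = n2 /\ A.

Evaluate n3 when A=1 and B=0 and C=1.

n1 = 1 /\ 0 = 0
n2 = ~(0 xor 1) = 0
n3 = 0 /\ 1 = 0

0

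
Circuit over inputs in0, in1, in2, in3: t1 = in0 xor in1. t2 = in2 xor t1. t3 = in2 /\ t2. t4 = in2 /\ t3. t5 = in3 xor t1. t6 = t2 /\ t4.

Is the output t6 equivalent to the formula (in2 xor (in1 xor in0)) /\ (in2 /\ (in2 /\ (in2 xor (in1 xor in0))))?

Yes

t1 = in0 xor in1
t2 = in2 xor t1 = in2 xor (in0 xor in1)
t3 = in2 /\ t2 = in2 /\ (in2 xor (in0 xor in1))
t4 = in2 /\ t3 = in2 /\ (in2 /\ (in2 xor (in0 xor in1)))
t6 = t2 /\ t4 = (in2 xor (in0 xor in1)) /\ (in2 /\ (in2 /\ (in2 xor (in0 xor in1))))
At in0=0, in1=0, in2=0, in3=0: circuit gives 0, formula gives 0.
At in0=0, in1=0, in2=1, in3=0: circuit gives 1, formula gives 1.
Agrees on all 16 inputs.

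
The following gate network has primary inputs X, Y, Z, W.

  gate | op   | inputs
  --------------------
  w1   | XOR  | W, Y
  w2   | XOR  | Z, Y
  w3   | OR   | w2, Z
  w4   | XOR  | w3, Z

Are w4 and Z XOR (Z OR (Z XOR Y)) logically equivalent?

w2 = Z XOR Y
w3 = w2 OR Z = (Z XOR Y) OR Z
w4 = w3 XOR Z = ((Z XOR Y) OR Z) XOR Z
At X=0, Y=0, Z=0, W=0: circuit gives 0, formula gives 0.
At X=0, Y=1, Z=0, W=0: circuit gives 1, formula gives 1.
Agrees on all 16 inputs.

Yes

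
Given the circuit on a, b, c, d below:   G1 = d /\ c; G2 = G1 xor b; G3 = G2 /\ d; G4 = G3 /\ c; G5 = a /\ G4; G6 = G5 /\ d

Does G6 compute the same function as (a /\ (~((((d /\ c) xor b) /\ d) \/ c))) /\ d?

G1 = d /\ c
G2 = G1 xor b = (d /\ c) xor b
G3 = G2 /\ d = ((d /\ c) xor b) /\ d
G4 = G3 /\ c = (((d /\ c) xor b) /\ d) /\ c
G5 = a /\ G4 = a /\ ((((d /\ c) xor b) /\ d) /\ c)
G6 = G5 /\ d = (a /\ ((((d /\ c) xor b) /\ d) /\ c)) /\ d
At a=1, b=0, c=0, d=1: circuit gives 0, formula gives 1.

No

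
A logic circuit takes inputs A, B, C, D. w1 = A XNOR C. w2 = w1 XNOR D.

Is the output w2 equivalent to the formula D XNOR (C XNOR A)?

w1 = A XNOR C
w2 = w1 XNOR D = (A XNOR C) XNOR D
At A=0, B=0, C=0, D=0: circuit gives 0, formula gives 0.
At A=0, B=0, C=0, D=1: circuit gives 1, formula gives 1.
Agrees on all 16 inputs.

Yes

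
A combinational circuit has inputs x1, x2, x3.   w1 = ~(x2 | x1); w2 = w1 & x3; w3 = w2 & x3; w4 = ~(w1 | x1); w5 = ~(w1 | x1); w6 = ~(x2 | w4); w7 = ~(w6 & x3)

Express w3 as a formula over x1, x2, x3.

((~(x2 | x1)) & x3) & x3

w1 = ~(x2 | x1)
w2 = w1 & x3 = (~(x2 | x1)) & x3
w3 = w2 & x3 = ((~(x2 | x1)) & x3) & x3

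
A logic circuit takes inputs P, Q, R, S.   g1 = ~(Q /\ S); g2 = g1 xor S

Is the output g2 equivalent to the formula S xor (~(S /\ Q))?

g1 = ~(Q /\ S)
g2 = g1 xor S = (~(Q /\ S)) xor S
At P=0, Q=0, R=0, S=1: circuit gives 0, formula gives 0.
At P=0, Q=0, R=0, S=0: circuit gives 1, formula gives 1.
Agrees on all 16 inputs.

Yes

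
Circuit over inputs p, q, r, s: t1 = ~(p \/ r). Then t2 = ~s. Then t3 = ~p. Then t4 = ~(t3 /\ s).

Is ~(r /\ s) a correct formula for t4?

No

t3 = ~p
t4 = ~(t3 /\ s) = ~(~p /\ s)
At p=0, q=0, r=0, s=1: circuit gives 0, formula gives 1.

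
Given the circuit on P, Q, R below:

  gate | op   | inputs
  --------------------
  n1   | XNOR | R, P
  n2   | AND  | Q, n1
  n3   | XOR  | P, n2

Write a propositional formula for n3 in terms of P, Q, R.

n1 = R XNOR P
n2 = Q AND n1 = Q AND (R XNOR P)
n3 = P XOR n2 = P XOR (Q AND (R XNOR P))

P XOR (Q AND (R XNOR P))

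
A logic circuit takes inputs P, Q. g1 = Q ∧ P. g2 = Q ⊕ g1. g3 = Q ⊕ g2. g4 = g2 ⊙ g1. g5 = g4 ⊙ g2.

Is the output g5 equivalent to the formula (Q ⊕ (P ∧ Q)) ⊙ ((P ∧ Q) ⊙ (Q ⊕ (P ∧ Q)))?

Yes

g1 = Q ∧ P
g2 = Q ⊕ g1 = Q ⊕ (Q ∧ P)
g4 = g2 ⊙ g1 = (Q ⊕ (Q ∧ P)) ⊙ (Q ∧ P)
g5 = g4 ⊙ g2 = ((Q ⊕ (Q ∧ P)) ⊙ (Q ∧ P)) ⊙ (Q ⊕ (Q ∧ P))
At P=0, Q=0: circuit gives 0, formula gives 0.
At P=1, Q=1: circuit gives 1, formula gives 1.
Agrees on all 4 inputs.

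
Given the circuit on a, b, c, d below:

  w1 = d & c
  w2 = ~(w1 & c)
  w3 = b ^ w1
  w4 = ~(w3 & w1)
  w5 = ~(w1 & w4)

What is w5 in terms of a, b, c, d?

w1 = d & c
w3 = b ^ w1 = b ^ (d & c)
w4 = ~(w3 & w1) = ~((b ^ (d & c)) & (d & c))
w5 = ~(w1 & w4) = ~((d & c) & (~((b ^ (d & c)) & (d & c))))

~((d & c) & (~((b ^ (d & c)) & (d & c))))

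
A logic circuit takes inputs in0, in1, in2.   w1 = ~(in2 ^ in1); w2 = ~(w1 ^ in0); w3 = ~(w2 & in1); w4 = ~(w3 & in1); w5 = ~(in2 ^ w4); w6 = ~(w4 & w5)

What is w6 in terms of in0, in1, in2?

~((~((~((~((~(in2 ^ in1)) ^ in0)) & in1)) & in1)) & (~(in2 ^ (~((~((~((~(in2 ^ in1)) ^ in0)) & in1)) & in1)))))

w1 = ~(in2 ^ in1)
w2 = ~(w1 ^ in0) = ~((~(in2 ^ in1)) ^ in0)
w3 = ~(w2 & in1) = ~((~((~(in2 ^ in1)) ^ in0)) & in1)
w4 = ~(w3 & in1) = ~((~((~((~(in2 ^ in1)) ^ in0)) & in1)) & in1)
w5 = ~(in2 ^ w4) = ~(in2 ^ (~((~((~((~(in2 ^ in1)) ^ in0)) & in1)) & in1)))
w6 = ~(w4 & w5) = ~((~((~((~((~(in2 ^ in1)) ^ in0)) & in1)) & in1)) & (~(in2 ^ (~((~((~((~(in2 ^ in1)) ^ in0)) & in1)) & in1)))))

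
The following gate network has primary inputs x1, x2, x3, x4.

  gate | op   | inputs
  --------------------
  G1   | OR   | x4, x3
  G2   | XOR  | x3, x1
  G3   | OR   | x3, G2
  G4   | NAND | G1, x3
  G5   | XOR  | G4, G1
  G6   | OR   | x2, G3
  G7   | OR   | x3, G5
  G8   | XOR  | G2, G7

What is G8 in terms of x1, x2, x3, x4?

(x3 XOR x1) XOR (x3 OR (((x4 OR x3) NAND x3) XOR (x4 OR x3)))

G1 = x4 OR x3
G2 = x3 XOR x1
G4 = G1 NAND x3 = (x4 OR x3) NAND x3
G5 = G4 XOR G1 = ((x4 OR x3) NAND x3) XOR (x4 OR x3)
G7 = x3 OR G5 = x3 OR (((x4 OR x3) NAND x3) XOR (x4 OR x3))
G8 = G2 XOR G7 = (x3 XOR x1) XOR (x3 OR (((x4 OR x3) NAND x3) XOR (x4 OR x3)))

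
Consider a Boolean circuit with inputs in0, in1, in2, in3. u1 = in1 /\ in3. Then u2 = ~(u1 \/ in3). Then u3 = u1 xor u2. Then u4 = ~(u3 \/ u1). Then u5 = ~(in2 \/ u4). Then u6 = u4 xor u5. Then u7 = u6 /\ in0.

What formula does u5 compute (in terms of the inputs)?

~(in2 \/ (~(((in1 /\ in3) xor (~((in1 /\ in3) \/ in3))) \/ (in1 /\ in3))))

u1 = in1 /\ in3
u2 = ~(u1 \/ in3) = ~((in1 /\ in3) \/ in3)
u3 = u1 xor u2 = (in1 /\ in3) xor (~((in1 /\ in3) \/ in3))
u4 = ~(u3 \/ u1) = ~(((in1 /\ in3) xor (~((in1 /\ in3) \/ in3))) \/ (in1 /\ in3))
u5 = ~(in2 \/ u4) = ~(in2 \/ (~(((in1 /\ in3) xor (~((in1 /\ in3) \/ in3))) \/ (in1 /\ in3))))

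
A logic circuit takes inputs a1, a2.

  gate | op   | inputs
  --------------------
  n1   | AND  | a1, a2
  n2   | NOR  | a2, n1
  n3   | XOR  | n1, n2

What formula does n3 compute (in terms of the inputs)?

(a1 AND a2) XOR (a2 NOR (a1 AND a2))

n1 = a1 AND a2
n2 = a2 NOR n1 = a2 NOR (a1 AND a2)
n3 = n1 XOR n2 = (a1 AND a2) XOR (a2 NOR (a1 AND a2))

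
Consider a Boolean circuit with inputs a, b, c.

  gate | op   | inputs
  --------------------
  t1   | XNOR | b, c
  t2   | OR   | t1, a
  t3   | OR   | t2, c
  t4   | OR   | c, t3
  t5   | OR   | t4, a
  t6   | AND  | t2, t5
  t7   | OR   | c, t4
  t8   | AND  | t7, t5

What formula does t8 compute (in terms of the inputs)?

(c OR (c OR (((b XNOR c) OR a) OR c))) AND ((c OR (((b XNOR c) OR a) OR c)) OR a)

t1 = b XNOR c
t2 = t1 OR a = (b XNOR c) OR a
t3 = t2 OR c = ((b XNOR c) OR a) OR c
t4 = c OR t3 = c OR (((b XNOR c) OR a) OR c)
t5 = t4 OR a = (c OR (((b XNOR c) OR a) OR c)) OR a
t7 = c OR t4 = c OR (c OR (((b XNOR c) OR a) OR c))
t8 = t7 AND t5 = (c OR (c OR (((b XNOR c) OR a) OR c))) AND ((c OR (((b XNOR c) OR a) OR c)) OR a)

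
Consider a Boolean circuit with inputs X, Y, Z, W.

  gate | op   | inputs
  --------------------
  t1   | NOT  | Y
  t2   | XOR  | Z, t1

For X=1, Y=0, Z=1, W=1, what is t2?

0

t1 = NOT 0 = 1
t2 = 1 XOR 1 = 0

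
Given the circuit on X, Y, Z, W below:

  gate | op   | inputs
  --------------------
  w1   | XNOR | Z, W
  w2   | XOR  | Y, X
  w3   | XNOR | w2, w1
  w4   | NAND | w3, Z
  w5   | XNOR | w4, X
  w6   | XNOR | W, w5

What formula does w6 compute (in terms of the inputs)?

W XNOR ((((Y XOR X) XNOR (Z XNOR W)) NAND Z) XNOR X)

w1 = Z XNOR W
w2 = Y XOR X
w3 = w2 XNOR w1 = (Y XOR X) XNOR (Z XNOR W)
w4 = w3 NAND Z = ((Y XOR X) XNOR (Z XNOR W)) NAND Z
w5 = w4 XNOR X = (((Y XOR X) XNOR (Z XNOR W)) NAND Z) XNOR X
w6 = W XNOR w5 = W XNOR ((((Y XOR X) XNOR (Z XNOR W)) NAND Z) XNOR X)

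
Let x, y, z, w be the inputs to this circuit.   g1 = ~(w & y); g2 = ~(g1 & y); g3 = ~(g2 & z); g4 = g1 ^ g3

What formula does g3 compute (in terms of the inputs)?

g1 = ~(w & y)
g2 = ~(g1 & y) = ~((~(w & y)) & y)
g3 = ~(g2 & z) = ~((~((~(w & y)) & y)) & z)

~((~((~(w & y)) & y)) & z)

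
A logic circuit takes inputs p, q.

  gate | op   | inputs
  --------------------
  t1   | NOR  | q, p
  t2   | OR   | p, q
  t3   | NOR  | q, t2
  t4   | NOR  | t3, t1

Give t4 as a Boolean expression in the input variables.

(q NOR (p OR q)) NOR (q NOR p)

t1 = q NOR p
t2 = p OR q
t3 = q NOR t2 = q NOR (p OR q)
t4 = t3 NOR t1 = (q NOR (p OR q)) NOR (q NOR p)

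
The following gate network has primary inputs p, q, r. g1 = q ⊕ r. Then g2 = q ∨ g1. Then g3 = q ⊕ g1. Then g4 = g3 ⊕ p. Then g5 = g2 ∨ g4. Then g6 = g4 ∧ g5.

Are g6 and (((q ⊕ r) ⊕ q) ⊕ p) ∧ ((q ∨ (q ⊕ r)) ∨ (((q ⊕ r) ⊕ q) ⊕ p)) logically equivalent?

g1 = q ⊕ r
g2 = q ∨ g1 = q ∨ (q ⊕ r)
g3 = q ⊕ g1 = q ⊕ (q ⊕ r)
g4 = g3 ⊕ p = (q ⊕ (q ⊕ r)) ⊕ p
g5 = g2 ∨ g4 = (q ∨ (q ⊕ r)) ∨ ((q ⊕ (q ⊕ r)) ⊕ p)
g6 = g4 ∧ g5 = ((q ⊕ (q ⊕ r)) ⊕ p) ∧ ((q ∨ (q ⊕ r)) ∨ ((q ⊕ (q ⊕ r)) ⊕ p))
At p=0, q=0, r=0: circuit gives 0, formula gives 0.
At p=0, q=0, r=1: circuit gives 1, formula gives 1.
Agrees on all 8 inputs.

Yes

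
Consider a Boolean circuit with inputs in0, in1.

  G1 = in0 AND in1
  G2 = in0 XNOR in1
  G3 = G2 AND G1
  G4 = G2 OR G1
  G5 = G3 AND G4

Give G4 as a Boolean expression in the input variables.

G1 = in0 AND in1
G2 = in0 XNOR in1
G4 = G2 OR G1 = (in0 XNOR in1) OR (in0 AND in1)

(in0 XNOR in1) OR (in0 AND in1)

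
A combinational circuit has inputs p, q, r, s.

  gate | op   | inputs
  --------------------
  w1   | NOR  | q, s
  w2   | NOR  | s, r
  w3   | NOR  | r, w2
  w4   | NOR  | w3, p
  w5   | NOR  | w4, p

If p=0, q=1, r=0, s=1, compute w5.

1

w2 = 1 NOR 0 = 0
w3 = 0 NOR 0 = 1
w4 = 1 NOR 0 = 0
w5 = 0 NOR 0 = 1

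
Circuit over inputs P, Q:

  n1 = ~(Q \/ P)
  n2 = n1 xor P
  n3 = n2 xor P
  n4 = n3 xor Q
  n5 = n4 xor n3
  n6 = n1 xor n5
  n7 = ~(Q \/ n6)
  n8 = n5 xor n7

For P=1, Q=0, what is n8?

1

n1 = ~(0 \/ 1) = 0
n2 = 0 xor 1 = 1
n3 = 1 xor 1 = 0
n4 = 0 xor 0 = 0
n5 = 0 xor 0 = 0
n6 = 0 xor 0 = 0
n7 = ~(0 \/ 0) = 1
n8 = 0 xor 1 = 1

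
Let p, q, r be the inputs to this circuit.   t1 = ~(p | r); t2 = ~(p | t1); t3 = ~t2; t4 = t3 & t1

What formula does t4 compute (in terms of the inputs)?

t1 = ~(p | r)
t2 = ~(p | t1) = ~(p | (~(p | r)))
t3 = ~t2 = ~(~(p | (~(p | r))))
t4 = t3 & t1 = ~(~(p | (~(p | r)))) & (~(p | r))

~(~(p | (~(p | r)))) & (~(p | r))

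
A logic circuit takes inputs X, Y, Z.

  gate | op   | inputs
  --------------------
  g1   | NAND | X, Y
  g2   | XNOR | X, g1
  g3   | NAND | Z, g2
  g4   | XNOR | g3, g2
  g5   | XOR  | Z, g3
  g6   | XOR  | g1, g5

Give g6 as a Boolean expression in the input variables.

(X NAND Y) XOR (Z XOR (Z NAND (X XNOR (X NAND Y))))

g1 = X NAND Y
g2 = X XNOR g1 = X XNOR (X NAND Y)
g3 = Z NAND g2 = Z NAND (X XNOR (X NAND Y))
g5 = Z XOR g3 = Z XOR (Z NAND (X XNOR (X NAND Y)))
g6 = g1 XOR g5 = (X NAND Y) XOR (Z XOR (Z NAND (X XNOR (X NAND Y))))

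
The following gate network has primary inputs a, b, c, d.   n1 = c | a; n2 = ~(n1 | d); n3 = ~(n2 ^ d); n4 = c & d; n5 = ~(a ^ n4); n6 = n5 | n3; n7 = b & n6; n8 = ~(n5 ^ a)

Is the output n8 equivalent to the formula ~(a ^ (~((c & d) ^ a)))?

n4 = c & d
n5 = ~(a ^ n4) = ~(a ^ (c & d))
n8 = ~(n5 ^ a) = ~((~(a ^ (c & d))) ^ a)
At a=0, b=0, c=0, d=0: circuit gives 0, formula gives 0.
At a=0, b=0, c=1, d=1: circuit gives 1, formula gives 1.
Agrees on all 16 inputs.

Yes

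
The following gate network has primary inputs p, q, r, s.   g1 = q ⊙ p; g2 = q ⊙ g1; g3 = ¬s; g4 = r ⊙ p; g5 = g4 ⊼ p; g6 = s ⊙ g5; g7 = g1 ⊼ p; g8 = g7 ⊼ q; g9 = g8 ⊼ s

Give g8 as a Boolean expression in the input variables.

((q ⊙ p) ⊼ p) ⊼ q

g1 = q ⊙ p
g7 = g1 ⊼ p = (q ⊙ p) ⊼ p
g8 = g7 ⊼ q = ((q ⊙ p) ⊼ p) ⊼ q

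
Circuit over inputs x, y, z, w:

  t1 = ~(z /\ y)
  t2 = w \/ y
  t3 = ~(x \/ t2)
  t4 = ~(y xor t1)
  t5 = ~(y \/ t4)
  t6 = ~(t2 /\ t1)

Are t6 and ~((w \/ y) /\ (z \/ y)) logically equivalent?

t1 = ~(z /\ y)
t2 = w \/ y
t6 = ~(t2 /\ t1) = ~((w \/ y) /\ (~(z /\ y)))
At x=0, y=0, z=0, w=1: circuit gives 0, formula gives 1.

No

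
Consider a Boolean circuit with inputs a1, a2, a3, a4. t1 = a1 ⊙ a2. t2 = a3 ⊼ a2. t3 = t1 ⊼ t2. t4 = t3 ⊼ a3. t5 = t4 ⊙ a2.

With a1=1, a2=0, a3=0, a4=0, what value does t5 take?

0

t1 = 1 ⊙ 0 = 0
t2 = 0 ⊼ 0 = 1
t3 = 0 ⊼ 1 = 1
t4 = 1 ⊼ 0 = 1
t5 = 1 ⊙ 0 = 0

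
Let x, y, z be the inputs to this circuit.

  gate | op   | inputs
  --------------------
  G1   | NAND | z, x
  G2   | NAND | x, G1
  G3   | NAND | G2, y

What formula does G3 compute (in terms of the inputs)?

(x NAND (z NAND x)) NAND y

G1 = z NAND x
G2 = x NAND G1 = x NAND (z NAND x)
G3 = G2 NAND y = (x NAND (z NAND x)) NAND y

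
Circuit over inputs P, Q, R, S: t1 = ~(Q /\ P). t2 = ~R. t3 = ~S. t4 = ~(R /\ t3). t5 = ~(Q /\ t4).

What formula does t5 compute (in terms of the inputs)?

~(Q /\ (~(R /\ ~S)))

t3 = ~S
t4 = ~(R /\ t3) = ~(R /\ ~S)
t5 = ~(Q /\ t4) = ~(Q /\ (~(R /\ ~S)))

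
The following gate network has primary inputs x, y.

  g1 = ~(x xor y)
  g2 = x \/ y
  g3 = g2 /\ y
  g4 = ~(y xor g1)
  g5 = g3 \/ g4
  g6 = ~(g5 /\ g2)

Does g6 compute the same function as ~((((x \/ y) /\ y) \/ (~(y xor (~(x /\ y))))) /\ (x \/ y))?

No

g1 = ~(x xor y)
g2 = x \/ y
g3 = g2 /\ y = (x \/ y) /\ y
g4 = ~(y xor g1) = ~(y xor (~(x xor y)))
g5 = g3 \/ g4 = ((x \/ y) /\ y) \/ (~(y xor (~(x xor y))))
g6 = ~(g5 /\ g2) = ~((((x \/ y) /\ y) \/ (~(y xor (~(x xor y))))) /\ (x \/ y))
At x=1, y=0: circuit gives 0, formula gives 1.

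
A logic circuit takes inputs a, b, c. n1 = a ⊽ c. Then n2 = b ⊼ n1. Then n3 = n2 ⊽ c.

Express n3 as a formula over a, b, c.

n1 = a ⊽ c
n2 = b ⊼ n1 = b ⊼ (a ⊽ c)
n3 = n2 ⊽ c = (b ⊼ (a ⊽ c)) ⊽ c

(b ⊼ (a ⊽ c)) ⊽ c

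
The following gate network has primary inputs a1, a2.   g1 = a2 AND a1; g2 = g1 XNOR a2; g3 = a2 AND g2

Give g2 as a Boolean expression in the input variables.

g1 = a2 AND a1
g2 = g1 XNOR a2 = (a2 AND a1) XNOR a2

(a2 AND a1) XNOR a2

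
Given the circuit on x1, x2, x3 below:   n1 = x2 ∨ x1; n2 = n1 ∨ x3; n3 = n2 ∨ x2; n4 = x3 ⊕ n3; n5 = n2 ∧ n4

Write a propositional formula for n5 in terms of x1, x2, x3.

((x2 ∨ x1) ∨ x3) ∧ (x3 ⊕ (((x2 ∨ x1) ∨ x3) ∨ x2))

n1 = x2 ∨ x1
n2 = n1 ∨ x3 = (x2 ∨ x1) ∨ x3
n3 = n2 ∨ x2 = ((x2 ∨ x1) ∨ x3) ∨ x2
n4 = x3 ⊕ n3 = x3 ⊕ (((x2 ∨ x1) ∨ x3) ∨ x2)
n5 = n2 ∧ n4 = ((x2 ∨ x1) ∨ x3) ∧ (x3 ⊕ (((x2 ∨ x1) ∨ x3) ∨ x2))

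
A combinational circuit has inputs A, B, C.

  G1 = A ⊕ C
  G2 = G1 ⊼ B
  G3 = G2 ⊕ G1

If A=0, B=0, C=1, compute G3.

0

G1 = 0 ⊕ 1 = 1
G2 = 1 ⊼ 0 = 1
G3 = 1 ⊕ 1 = 0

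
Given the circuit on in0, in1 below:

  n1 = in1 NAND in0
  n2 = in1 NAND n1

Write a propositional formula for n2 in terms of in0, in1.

n1 = in1 NAND in0
n2 = in1 NAND n1 = in1 NAND (in1 NAND in0)

in1 NAND (in1 NAND in0)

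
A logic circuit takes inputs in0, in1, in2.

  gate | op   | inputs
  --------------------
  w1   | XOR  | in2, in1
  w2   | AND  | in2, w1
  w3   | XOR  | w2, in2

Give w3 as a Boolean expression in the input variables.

(in2 AND (in2 XOR in1)) XOR in2

w1 = in2 XOR in1
w2 = in2 AND w1 = in2 AND (in2 XOR in1)
w3 = w2 XOR in2 = (in2 AND (in2 XOR in1)) XOR in2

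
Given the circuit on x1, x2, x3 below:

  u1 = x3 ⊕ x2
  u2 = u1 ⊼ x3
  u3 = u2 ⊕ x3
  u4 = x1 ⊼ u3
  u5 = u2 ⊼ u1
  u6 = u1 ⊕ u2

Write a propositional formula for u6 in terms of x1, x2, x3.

(x3 ⊕ x2) ⊕ ((x3 ⊕ x2) ⊼ x3)

u1 = x3 ⊕ x2
u2 = u1 ⊼ x3 = (x3 ⊕ x2) ⊼ x3
u6 = u1 ⊕ u2 = (x3 ⊕ x2) ⊕ ((x3 ⊕ x2) ⊼ x3)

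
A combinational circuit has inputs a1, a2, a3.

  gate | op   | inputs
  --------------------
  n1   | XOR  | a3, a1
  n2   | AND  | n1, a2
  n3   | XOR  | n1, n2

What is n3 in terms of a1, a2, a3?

n1 = a3 XOR a1
n2 = n1 AND a2 = (a3 XOR a1) AND a2
n3 = n1 XOR n2 = (a3 XOR a1) XOR ((a3 XOR a1) AND a2)

(a3 XOR a1) XOR ((a3 XOR a1) AND a2)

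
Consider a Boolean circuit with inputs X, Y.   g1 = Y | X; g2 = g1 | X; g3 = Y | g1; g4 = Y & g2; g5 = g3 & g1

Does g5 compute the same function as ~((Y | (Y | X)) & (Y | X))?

No

g1 = Y | X
g3 = Y | g1 = Y | (Y | X)
g5 = g3 & g1 = (Y | (Y | X)) & (Y | X)
At X=0, Y=0: circuit gives 0, formula gives 1.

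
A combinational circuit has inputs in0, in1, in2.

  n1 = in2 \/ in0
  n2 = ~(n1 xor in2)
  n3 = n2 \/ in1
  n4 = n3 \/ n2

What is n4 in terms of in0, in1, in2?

((~((in2 \/ in0) xor in2)) \/ in1) \/ (~((in2 \/ in0) xor in2))

n1 = in2 \/ in0
n2 = ~(n1 xor in2) = ~((in2 \/ in0) xor in2)
n3 = n2 \/ in1 = (~((in2 \/ in0) xor in2)) \/ in1
n4 = n3 \/ n2 = ((~((in2 \/ in0) xor in2)) \/ in1) \/ (~((in2 \/ in0) xor in2))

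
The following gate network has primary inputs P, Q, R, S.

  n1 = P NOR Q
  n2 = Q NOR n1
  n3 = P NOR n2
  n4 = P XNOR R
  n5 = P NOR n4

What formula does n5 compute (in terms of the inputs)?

P NOR (P XNOR R)

n4 = P XNOR R
n5 = P NOR n4 = P NOR (P XNOR R)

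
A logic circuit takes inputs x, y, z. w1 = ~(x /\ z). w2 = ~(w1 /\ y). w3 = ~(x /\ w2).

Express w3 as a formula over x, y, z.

~(x /\ (~((~(x /\ z)) /\ y)))

w1 = ~(x /\ z)
w2 = ~(w1 /\ y) = ~((~(x /\ z)) /\ y)
w3 = ~(x /\ w2) = ~(x /\ (~((~(x /\ z)) /\ y)))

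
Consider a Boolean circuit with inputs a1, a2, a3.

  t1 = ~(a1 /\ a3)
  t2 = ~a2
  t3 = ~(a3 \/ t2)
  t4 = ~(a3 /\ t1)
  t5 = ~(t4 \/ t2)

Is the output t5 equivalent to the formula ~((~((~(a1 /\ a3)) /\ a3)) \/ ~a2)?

t1 = ~(a1 /\ a3)
t2 = ~a2
t4 = ~(a3 /\ t1) = ~(a3 /\ (~(a1 /\ a3)))
t5 = ~(t4 \/ t2) = ~((~(a3 /\ (~(a1 /\ a3)))) \/ ~a2)
At a1=0, a2=0, a3=0: circuit gives 0, formula gives 0.
At a1=0, a2=1, a3=1: circuit gives 1, formula gives 1.
Agrees on all 8 inputs.

Yes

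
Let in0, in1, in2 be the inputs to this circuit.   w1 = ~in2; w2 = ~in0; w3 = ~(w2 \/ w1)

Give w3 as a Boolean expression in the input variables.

w1 = ~in2
w2 = ~in0
w3 = ~(w2 \/ w1) = ~(~in0 \/ ~in2)

~(~in0 \/ ~in2)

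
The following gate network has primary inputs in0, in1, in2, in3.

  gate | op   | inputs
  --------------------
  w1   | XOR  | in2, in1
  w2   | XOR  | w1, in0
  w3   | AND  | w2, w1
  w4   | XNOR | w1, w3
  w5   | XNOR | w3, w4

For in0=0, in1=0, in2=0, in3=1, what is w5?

w1 = 0 XOR 0 = 0
w2 = 0 XOR 0 = 0
w3 = 0 AND 0 = 0
w4 = 0 XNOR 0 = 1
w5 = 0 XNOR 1 = 0

0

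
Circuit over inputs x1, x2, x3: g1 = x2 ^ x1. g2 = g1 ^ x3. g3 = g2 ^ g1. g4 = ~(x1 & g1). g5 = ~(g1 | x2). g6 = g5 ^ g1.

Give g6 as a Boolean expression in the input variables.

(~((x2 ^ x1) | x2)) ^ (x2 ^ x1)

g1 = x2 ^ x1
g5 = ~(g1 | x2) = ~((x2 ^ x1) | x2)
g6 = g5 ^ g1 = (~((x2 ^ x1) | x2)) ^ (x2 ^ x1)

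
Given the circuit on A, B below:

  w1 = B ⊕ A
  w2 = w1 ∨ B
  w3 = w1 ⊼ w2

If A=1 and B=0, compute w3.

0

w1 = 0 ⊕ 1 = 1
w2 = 1 ∨ 0 = 1
w3 = 1 ⊼ 1 = 0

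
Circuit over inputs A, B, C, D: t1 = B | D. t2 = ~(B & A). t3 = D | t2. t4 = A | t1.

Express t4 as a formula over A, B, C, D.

A | (B | D)

t1 = B | D
t4 = A | t1 = A | (B | D)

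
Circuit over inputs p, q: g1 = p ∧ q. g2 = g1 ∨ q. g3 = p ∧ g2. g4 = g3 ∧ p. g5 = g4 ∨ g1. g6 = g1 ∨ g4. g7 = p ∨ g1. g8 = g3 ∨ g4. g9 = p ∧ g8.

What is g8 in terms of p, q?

g1 = p ∧ q
g2 = g1 ∨ q = (p ∧ q) ∨ q
g3 = p ∧ g2 = p ∧ ((p ∧ q) ∨ q)
g4 = g3 ∧ p = (p ∧ ((p ∧ q) ∨ q)) ∧ p
g8 = g3 ∨ g4 = (p ∧ ((p ∧ q) ∨ q)) ∨ ((p ∧ ((p ∧ q) ∨ q)) ∧ p)

(p ∧ ((p ∧ q) ∨ q)) ∨ ((p ∧ ((p ∧ q) ∨ q)) ∧ p)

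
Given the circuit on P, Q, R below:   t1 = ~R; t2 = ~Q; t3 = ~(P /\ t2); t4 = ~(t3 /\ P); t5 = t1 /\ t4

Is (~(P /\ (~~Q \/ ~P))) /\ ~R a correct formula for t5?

Yes

t1 = ~R
t2 = ~Q
t3 = ~(P /\ t2) = ~(P /\ ~Q)
t4 = ~(t3 /\ P) = ~((~(P /\ ~Q)) /\ P)
t5 = t1 /\ t4 = ~R /\ (~((~(P /\ ~Q)) /\ P))
At P=0, Q=0, R=1: circuit gives 0, formula gives 0.
At P=0, Q=0, R=0: circuit gives 1, formula gives 1.
Agrees on all 8 inputs.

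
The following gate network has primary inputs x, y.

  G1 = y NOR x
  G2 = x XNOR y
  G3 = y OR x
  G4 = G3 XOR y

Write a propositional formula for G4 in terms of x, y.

G3 = y OR x
G4 = G3 XOR y = (y OR x) XOR y

(y OR x) XOR y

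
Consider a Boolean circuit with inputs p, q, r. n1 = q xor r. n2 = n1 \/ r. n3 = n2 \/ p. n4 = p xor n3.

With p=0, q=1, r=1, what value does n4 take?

n1 = 1 xor 1 = 0
n2 = 0 \/ 1 = 1
n3 = 1 \/ 0 = 1
n4 = 0 xor 1 = 1

1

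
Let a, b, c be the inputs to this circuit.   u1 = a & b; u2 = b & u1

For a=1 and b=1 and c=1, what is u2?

1

u1 = 1 & 1 = 1
u2 = 1 & 1 = 1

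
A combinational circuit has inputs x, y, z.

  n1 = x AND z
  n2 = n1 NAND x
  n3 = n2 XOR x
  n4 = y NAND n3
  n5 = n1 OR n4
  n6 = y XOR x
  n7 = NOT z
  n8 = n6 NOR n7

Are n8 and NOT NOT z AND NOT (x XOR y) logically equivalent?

n6 = y XOR x
n7 = NOT z
n8 = n6 NOR n7 = (y XOR x) NOR NOT z
At x=0, y=0, z=0: circuit gives 0, formula gives 0.
At x=0, y=0, z=1: circuit gives 1, formula gives 1.
Agrees on all 8 inputs.

Yes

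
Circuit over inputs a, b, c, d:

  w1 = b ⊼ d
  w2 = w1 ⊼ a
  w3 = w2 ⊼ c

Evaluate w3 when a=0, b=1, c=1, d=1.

0

w1 = 1 ⊼ 1 = 0
w2 = 0 ⊼ 0 = 1
w3 = 1 ⊼ 1 = 0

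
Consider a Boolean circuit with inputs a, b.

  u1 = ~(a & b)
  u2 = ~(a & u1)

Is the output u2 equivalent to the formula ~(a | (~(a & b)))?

No

u1 = ~(a & b)
u2 = ~(a & u1) = ~(a & (~(a & b)))
At a=0, b=0: circuit gives 1, formula gives 0.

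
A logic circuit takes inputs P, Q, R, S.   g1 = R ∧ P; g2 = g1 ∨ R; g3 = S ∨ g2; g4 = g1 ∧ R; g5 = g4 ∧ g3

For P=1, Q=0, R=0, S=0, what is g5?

0

g1 = 0 ∧ 1 = 0
g2 = 0 ∨ 0 = 0
g3 = 0 ∨ 0 = 0
g4 = 0 ∧ 0 = 0
g5 = 0 ∧ 0 = 0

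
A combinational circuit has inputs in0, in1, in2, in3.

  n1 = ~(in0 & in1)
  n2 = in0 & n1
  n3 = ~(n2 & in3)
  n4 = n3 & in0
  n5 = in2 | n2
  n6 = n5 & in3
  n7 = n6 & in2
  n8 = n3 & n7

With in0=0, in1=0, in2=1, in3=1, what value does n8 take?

1

n1 = ~(0 & 0) = 1
n2 = 0 & 1 = 0
n3 = ~(0 & 1) = 1
n5 = 1 | 0 = 1
n6 = 1 & 1 = 1
n7 = 1 & 1 = 1
n8 = 1 & 1 = 1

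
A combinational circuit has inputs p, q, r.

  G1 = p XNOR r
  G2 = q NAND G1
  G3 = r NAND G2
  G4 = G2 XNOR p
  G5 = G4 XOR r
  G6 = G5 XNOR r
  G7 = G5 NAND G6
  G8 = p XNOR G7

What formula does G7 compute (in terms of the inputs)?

G1 = p XNOR r
G2 = q NAND G1 = q NAND (p XNOR r)
G4 = G2 XNOR p = (q NAND (p XNOR r)) XNOR p
G5 = G4 XOR r = ((q NAND (p XNOR r)) XNOR p) XOR r
G6 = G5 XNOR r = (((q NAND (p XNOR r)) XNOR p) XOR r) XNOR r
G7 = G5 NAND G6 = (((q NAND (p XNOR r)) XNOR p) XOR r) NAND ((((q NAND (p XNOR r)) XNOR p) XOR r) XNOR r)

(((q NAND (p XNOR r)) XNOR p) XOR r) NAND ((((q NAND (p XNOR r)) XNOR p) XOR r) XNOR r)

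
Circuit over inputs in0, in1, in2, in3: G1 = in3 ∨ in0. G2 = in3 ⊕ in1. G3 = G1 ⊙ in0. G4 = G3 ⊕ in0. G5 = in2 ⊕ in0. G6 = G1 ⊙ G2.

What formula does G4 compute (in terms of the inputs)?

((in3 ∨ in0) ⊙ in0) ⊕ in0

G1 = in3 ∨ in0
G3 = G1 ⊙ in0 = (in3 ∨ in0) ⊙ in0
G4 = G3 ⊕ in0 = ((in3 ∨ in0) ⊙ in0) ⊕ in0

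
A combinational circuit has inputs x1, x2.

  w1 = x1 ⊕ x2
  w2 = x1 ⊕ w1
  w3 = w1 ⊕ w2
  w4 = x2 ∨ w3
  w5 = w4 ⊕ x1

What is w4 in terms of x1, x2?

x2 ∨ ((x1 ⊕ x2) ⊕ (x1 ⊕ (x1 ⊕ x2)))

w1 = x1 ⊕ x2
w2 = x1 ⊕ w1 = x1 ⊕ (x1 ⊕ x2)
w3 = w1 ⊕ w2 = (x1 ⊕ x2) ⊕ (x1 ⊕ (x1 ⊕ x2))
w4 = x2 ∨ w3 = x2 ∨ ((x1 ⊕ x2) ⊕ (x1 ⊕ (x1 ⊕ x2)))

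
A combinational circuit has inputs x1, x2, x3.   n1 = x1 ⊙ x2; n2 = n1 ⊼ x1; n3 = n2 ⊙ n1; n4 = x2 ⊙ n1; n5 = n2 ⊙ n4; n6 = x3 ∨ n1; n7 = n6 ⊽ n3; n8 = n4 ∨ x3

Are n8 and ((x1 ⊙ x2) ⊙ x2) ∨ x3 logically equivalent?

Yes

n1 = x1 ⊙ x2
n4 = x2 ⊙ n1 = x2 ⊙ (x1 ⊙ x2)
n8 = n4 ∨ x3 = (x2 ⊙ (x1 ⊙ x2)) ∨ x3
At x1=0, x2=0, x3=0: circuit gives 0, formula gives 0.
At x1=0, x2=0, x3=1: circuit gives 1, formula gives 1.
Agrees on all 8 inputs.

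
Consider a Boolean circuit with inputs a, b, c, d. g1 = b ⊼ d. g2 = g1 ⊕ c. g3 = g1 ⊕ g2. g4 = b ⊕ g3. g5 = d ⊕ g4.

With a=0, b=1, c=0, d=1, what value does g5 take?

g1 = 1 ⊼ 1 = 0
g2 = 0 ⊕ 0 = 0
g3 = 0 ⊕ 0 = 0
g4 = 1 ⊕ 0 = 1
g5 = 1 ⊕ 1 = 0

0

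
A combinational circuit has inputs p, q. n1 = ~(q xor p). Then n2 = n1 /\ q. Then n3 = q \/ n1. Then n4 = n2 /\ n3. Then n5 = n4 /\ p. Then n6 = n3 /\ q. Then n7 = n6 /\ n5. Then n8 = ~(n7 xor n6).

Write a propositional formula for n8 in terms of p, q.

n1 = ~(q xor p)
n2 = n1 /\ q = (~(q xor p)) /\ q
n3 = q \/ n1 = q \/ (~(q xor p))
n4 = n2 /\ n3 = ((~(q xor p)) /\ q) /\ (q \/ (~(q xor p)))
n5 = n4 /\ p = (((~(q xor p)) /\ q) /\ (q \/ (~(q xor p)))) /\ p
n6 = n3 /\ q = (q \/ (~(q xor p))) /\ q
n7 = n6 /\ n5 = ((q \/ (~(q xor p))) /\ q) /\ ((((~(q xor p)) /\ q) /\ (q \/ (~(q xor p)))) /\ p)
n8 = ~(n7 xor n6) = ~((((q \/ (~(q xor p))) /\ q) /\ ((((~(q xor p)) /\ q) /\ (q \/ (~(q xor p)))) /\ p)) xor ((q \/ (~(q xor p))) /\ q))

~((((q \/ (~(q xor p))) /\ q) /\ ((((~(q xor p)) /\ q) /\ (q \/ (~(q xor p)))) /\ p)) xor ((q \/ (~(q xor p))) /\ q))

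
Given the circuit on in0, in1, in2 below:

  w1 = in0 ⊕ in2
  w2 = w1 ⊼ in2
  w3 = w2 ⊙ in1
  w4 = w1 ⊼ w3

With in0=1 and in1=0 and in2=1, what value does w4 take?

1

w1 = 1 ⊕ 1 = 0
w2 = 0 ⊼ 1 = 1
w3 = 1 ⊙ 0 = 0
w4 = 0 ⊼ 0 = 1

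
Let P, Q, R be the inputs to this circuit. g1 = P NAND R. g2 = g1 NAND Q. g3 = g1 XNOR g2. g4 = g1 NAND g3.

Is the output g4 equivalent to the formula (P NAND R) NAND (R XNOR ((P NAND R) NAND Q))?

g1 = P NAND R
g2 = g1 NAND Q = (P NAND R) NAND Q
g3 = g1 XNOR g2 = (P NAND R) XNOR ((P NAND R) NAND Q)
g4 = g1 NAND g3 = (P NAND R) NAND ((P NAND R) XNOR ((P NAND R) NAND Q))
At P=0, Q=0, R=0: circuit gives 0, formula gives 1.

No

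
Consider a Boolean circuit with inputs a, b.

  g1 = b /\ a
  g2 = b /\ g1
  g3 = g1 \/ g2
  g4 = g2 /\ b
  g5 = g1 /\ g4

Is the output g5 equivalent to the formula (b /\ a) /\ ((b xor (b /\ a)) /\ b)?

g1 = b /\ a
g2 = b /\ g1 = b /\ (b /\ a)
g4 = g2 /\ b = (b /\ (b /\ a)) /\ b
g5 = g1 /\ g4 = (b /\ a) /\ ((b /\ (b /\ a)) /\ b)
At a=1, b=1: circuit gives 1, formula gives 0.

No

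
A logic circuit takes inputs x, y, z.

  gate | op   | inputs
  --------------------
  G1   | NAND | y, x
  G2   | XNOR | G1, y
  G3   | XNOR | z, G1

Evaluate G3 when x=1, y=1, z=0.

G1 = 1 NAND 1 = 0
G3 = 0 XNOR 0 = 1

1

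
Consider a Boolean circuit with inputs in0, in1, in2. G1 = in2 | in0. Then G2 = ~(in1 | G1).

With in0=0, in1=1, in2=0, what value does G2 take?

G1 = 0 | 0 = 0
G2 = ~(1 | 0) = 0

0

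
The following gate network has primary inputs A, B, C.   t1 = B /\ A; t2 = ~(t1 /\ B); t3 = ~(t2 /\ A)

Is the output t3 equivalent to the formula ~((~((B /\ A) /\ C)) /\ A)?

No

t1 = B /\ A
t2 = ~(t1 /\ B) = ~((B /\ A) /\ B)
t3 = ~(t2 /\ A) = ~((~((B /\ A) /\ B)) /\ A)
At A=1, B=1, C=0: circuit gives 1, formula gives 0.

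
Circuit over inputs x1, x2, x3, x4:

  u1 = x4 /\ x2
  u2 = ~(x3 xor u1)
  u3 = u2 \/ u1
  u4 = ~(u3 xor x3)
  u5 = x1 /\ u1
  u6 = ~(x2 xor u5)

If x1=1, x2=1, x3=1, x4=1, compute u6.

1

u1 = 1 /\ 1 = 1
u5 = 1 /\ 1 = 1
u6 = ~(1 xor 1) = 1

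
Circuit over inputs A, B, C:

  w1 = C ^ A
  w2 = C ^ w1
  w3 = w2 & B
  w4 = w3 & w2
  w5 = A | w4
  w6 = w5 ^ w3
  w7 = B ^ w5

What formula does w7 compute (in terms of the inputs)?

w1 = C ^ A
w2 = C ^ w1 = C ^ (C ^ A)
w3 = w2 & B = (C ^ (C ^ A)) & B
w4 = w3 & w2 = ((C ^ (C ^ A)) & B) & (C ^ (C ^ A))
w5 = A | w4 = A | (((C ^ (C ^ A)) & B) & (C ^ (C ^ A)))
w7 = B ^ w5 = B ^ (A | (((C ^ (C ^ A)) & B) & (C ^ (C ^ A))))

B ^ (A | (((C ^ (C ^ A)) & B) & (C ^ (C ^ A))))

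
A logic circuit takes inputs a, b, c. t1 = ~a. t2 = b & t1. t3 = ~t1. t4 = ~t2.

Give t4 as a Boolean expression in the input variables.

~(b & ~a)

t1 = ~a
t2 = b & t1 = b & ~a
t4 = ~t2 = ~(b & ~a)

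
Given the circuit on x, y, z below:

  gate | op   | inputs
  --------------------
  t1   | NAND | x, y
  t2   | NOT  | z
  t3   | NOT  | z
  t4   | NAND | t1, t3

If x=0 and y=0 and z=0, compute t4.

0

t1 = 0 NAND 0 = 1
t3 = NOT 0 = 1
t4 = 1 NAND 1 = 0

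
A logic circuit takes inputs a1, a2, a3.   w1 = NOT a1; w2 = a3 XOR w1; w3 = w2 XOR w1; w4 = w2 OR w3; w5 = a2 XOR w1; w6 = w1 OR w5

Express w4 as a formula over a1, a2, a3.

(a3 XOR NOT a1) OR ((a3 XOR NOT a1) XOR NOT a1)

w1 = NOT a1
w2 = a3 XOR w1 = a3 XOR NOT a1
w3 = w2 XOR w1 = (a3 XOR NOT a1) XOR NOT a1
w4 = w2 OR w3 = (a3 XOR NOT a1) OR ((a3 XOR NOT a1) XOR NOT a1)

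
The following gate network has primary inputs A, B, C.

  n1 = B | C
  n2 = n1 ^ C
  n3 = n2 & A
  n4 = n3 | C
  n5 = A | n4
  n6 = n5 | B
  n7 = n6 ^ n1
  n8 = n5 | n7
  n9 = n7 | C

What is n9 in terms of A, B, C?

(((A | ((((B | C) ^ C) & A) | C)) | B) ^ (B | C)) | C

n1 = B | C
n2 = n1 ^ C = (B | C) ^ C
n3 = n2 & A = ((B | C) ^ C) & A
n4 = n3 | C = (((B | C) ^ C) & A) | C
n5 = A | n4 = A | ((((B | C) ^ C) & A) | C)
n6 = n5 | B = (A | ((((B | C) ^ C) & A) | C)) | B
n7 = n6 ^ n1 = ((A | ((((B | C) ^ C) & A) | C)) | B) ^ (B | C)
n9 = n7 | C = (((A | ((((B | C) ^ C) & A) | C)) | B) ^ (B | C)) | C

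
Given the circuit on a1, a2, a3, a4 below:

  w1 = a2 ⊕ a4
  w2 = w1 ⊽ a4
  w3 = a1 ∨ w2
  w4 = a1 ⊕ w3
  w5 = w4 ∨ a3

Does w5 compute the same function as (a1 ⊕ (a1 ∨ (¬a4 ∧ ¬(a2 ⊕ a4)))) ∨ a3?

Yes

w1 = a2 ⊕ a4
w2 = w1 ⊽ a4 = (a2 ⊕ a4) ⊽ a4
w3 = a1 ∨ w2 = a1 ∨ ((a2 ⊕ a4) ⊽ a4)
w4 = a1 ⊕ w3 = a1 ⊕ (a1 ∨ ((a2 ⊕ a4) ⊽ a4))
w5 = w4 ∨ a3 = (a1 ⊕ (a1 ∨ ((a2 ⊕ a4) ⊽ a4))) ∨ a3
At a1=0, a2=0, a3=0, a4=1: circuit gives 0, formula gives 0.
At a1=0, a2=0, a3=0, a4=0: circuit gives 1, formula gives 1.
Agrees on all 16 inputs.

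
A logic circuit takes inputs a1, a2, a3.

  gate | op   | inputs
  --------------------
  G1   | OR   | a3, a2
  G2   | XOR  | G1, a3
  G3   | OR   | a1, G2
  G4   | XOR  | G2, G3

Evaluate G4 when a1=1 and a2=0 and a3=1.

G1 = 1 OR 0 = 1
G2 = 1 XOR 1 = 0
G3 = 1 OR 0 = 1
G4 = 0 XOR 1 = 1

1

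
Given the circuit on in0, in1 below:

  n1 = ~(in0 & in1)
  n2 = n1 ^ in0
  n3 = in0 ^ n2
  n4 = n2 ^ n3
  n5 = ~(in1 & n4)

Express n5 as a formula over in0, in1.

n1 = ~(in0 & in1)
n2 = n1 ^ in0 = (~(in0 & in1)) ^ in0
n3 = in0 ^ n2 = in0 ^ ((~(in0 & in1)) ^ in0)
n4 = n2 ^ n3 = ((~(in0 & in1)) ^ in0) ^ (in0 ^ ((~(in0 & in1)) ^ in0))
n5 = ~(in1 & n4) = ~(in1 & (((~(in0 & in1)) ^ in0) ^ (in0 ^ ((~(in0 & in1)) ^ in0))))

~(in1 & (((~(in0 & in1)) ^ in0) ^ (in0 ^ ((~(in0 & in1)) ^ in0))))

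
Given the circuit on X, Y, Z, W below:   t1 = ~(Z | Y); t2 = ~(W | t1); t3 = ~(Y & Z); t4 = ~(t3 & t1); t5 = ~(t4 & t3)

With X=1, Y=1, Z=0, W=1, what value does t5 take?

0

t1 = ~(0 | 1) = 0
t3 = ~(1 & 0) = 1
t4 = ~(1 & 0) = 1
t5 = ~(1 & 1) = 0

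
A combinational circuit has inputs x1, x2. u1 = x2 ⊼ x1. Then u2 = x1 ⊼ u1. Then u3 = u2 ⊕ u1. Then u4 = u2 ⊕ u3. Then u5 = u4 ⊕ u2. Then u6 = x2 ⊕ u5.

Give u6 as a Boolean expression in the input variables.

u1 = x2 ⊼ x1
u2 = x1 ⊼ u1 = x1 ⊼ (x2 ⊼ x1)
u3 = u2 ⊕ u1 = (x1 ⊼ (x2 ⊼ x1)) ⊕ (x2 ⊼ x1)
u4 = u2 ⊕ u3 = (x1 ⊼ (x2 ⊼ x1)) ⊕ ((x1 ⊼ (x2 ⊼ x1)) ⊕ (x2 ⊼ x1))
u5 = u4 ⊕ u2 = ((x1 ⊼ (x2 ⊼ x1)) ⊕ ((x1 ⊼ (x2 ⊼ x1)) ⊕ (x2 ⊼ x1))) ⊕ (x1 ⊼ (x2 ⊼ x1))
u6 = x2 ⊕ u5 = x2 ⊕ (((x1 ⊼ (x2 ⊼ x1)) ⊕ ((x1 ⊼ (x2 ⊼ x1)) ⊕ (x2 ⊼ x1))) ⊕ (x1 ⊼ (x2 ⊼ x1)))

x2 ⊕ (((x1 ⊼ (x2 ⊼ x1)) ⊕ ((x1 ⊼ (x2 ⊼ x1)) ⊕ (x2 ⊼ x1))) ⊕ (x1 ⊼ (x2 ⊼ x1)))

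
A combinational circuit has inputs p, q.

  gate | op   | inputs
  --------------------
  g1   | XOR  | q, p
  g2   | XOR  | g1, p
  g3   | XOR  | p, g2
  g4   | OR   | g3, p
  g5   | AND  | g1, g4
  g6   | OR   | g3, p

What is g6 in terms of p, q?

g1 = q XOR p
g2 = g1 XOR p = (q XOR p) XOR p
g3 = p XOR g2 = p XOR ((q XOR p) XOR p)
g6 = g3 OR p = (p XOR ((q XOR p) XOR p)) OR p

(p XOR ((q XOR p) XOR p)) OR p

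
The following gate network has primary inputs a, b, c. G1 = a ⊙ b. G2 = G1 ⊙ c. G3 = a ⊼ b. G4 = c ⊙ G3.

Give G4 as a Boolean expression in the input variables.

G3 = a ⊼ b
G4 = c ⊙ G3 = c ⊙ (a ⊼ b)

c ⊙ (a ⊼ b)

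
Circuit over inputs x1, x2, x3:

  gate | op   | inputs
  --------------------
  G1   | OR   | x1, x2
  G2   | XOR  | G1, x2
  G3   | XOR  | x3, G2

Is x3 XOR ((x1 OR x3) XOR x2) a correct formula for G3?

G1 = x1 OR x2
G2 = G1 XOR x2 = (x1 OR x2) XOR x2
G3 = x3 XOR G2 = x3 XOR ((x1 OR x2) XOR x2)
At x1=0, x2=0, x3=1: circuit gives 1, formula gives 0.

No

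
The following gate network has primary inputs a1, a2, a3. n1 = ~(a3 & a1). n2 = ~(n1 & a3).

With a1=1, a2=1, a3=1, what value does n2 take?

1

n1 = ~(1 & 1) = 0
n2 = ~(0 & 1) = 1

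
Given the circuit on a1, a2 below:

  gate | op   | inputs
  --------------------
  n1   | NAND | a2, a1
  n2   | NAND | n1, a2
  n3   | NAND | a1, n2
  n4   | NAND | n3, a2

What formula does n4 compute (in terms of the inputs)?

(a1 NAND ((a2 NAND a1) NAND a2)) NAND a2

n1 = a2 NAND a1
n2 = n1 NAND a2 = (a2 NAND a1) NAND a2
n3 = a1 NAND n2 = a1 NAND ((a2 NAND a1) NAND a2)
n4 = n3 NAND a2 = (a1 NAND ((a2 NAND a1) NAND a2)) NAND a2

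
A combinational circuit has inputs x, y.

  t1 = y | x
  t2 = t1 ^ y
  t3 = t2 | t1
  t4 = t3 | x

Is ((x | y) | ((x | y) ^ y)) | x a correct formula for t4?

t1 = y | x
t2 = t1 ^ y = (y | x) ^ y
t3 = t2 | t1 = ((y | x) ^ y) | (y | x)
t4 = t3 | x = (((y | x) ^ y) | (y | x)) | x
At x=0, y=0: circuit gives 0, formula gives 0.
At x=0, y=1: circuit gives 1, formula gives 1.
Agrees on all 4 inputs.

Yes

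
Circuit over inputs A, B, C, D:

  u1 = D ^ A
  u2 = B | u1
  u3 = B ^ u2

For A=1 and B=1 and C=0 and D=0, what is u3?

0

u1 = 0 ^ 1 = 1
u2 = 1 | 1 = 1
u3 = 1 ^ 1 = 0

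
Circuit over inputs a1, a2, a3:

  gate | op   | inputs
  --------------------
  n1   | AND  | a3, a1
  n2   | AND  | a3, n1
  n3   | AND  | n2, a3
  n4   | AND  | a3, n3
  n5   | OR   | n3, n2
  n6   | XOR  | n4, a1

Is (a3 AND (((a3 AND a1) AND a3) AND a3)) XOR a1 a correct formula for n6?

Yes

n1 = a3 AND a1
n2 = a3 AND n1 = a3 AND (a3 AND a1)
n3 = n2 AND a3 = (a3 AND (a3 AND a1)) AND a3
n4 = a3 AND n3 = a3 AND ((a3 AND (a3 AND a1)) AND a3)
n6 = n4 XOR a1 = (a3 AND ((a3 AND (a3 AND a1)) AND a3)) XOR a1
At a1=0, a2=0, a3=0: circuit gives 0, formula gives 0.
At a1=1, a2=0, a3=0: circuit gives 1, formula gives 1.
Agrees on all 8 inputs.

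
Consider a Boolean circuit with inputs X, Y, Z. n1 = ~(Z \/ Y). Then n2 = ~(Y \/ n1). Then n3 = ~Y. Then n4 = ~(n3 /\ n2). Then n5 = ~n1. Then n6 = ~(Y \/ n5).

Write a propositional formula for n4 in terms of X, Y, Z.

~(~Y /\ (~(Y \/ (~(Z \/ Y)))))

n1 = ~(Z \/ Y)
n2 = ~(Y \/ n1) = ~(Y \/ (~(Z \/ Y)))
n3 = ~Y
n4 = ~(n3 /\ n2) = ~(~Y /\ (~(Y \/ (~(Z \/ Y)))))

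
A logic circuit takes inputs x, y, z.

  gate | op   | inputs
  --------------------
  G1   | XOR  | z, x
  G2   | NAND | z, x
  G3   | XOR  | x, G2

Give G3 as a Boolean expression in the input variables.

G2 = z NAND x
G3 = x XOR G2 = x XOR (z NAND x)

x XOR (z NAND x)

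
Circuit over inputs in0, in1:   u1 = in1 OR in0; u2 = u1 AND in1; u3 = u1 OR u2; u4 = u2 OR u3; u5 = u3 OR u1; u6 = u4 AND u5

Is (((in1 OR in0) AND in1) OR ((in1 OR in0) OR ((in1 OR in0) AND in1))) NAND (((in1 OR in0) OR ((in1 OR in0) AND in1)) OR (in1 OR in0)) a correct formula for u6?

u1 = in1 OR in0
u2 = u1 AND in1 = (in1 OR in0) AND in1
u3 = u1 OR u2 = (in1 OR in0) OR ((in1 OR in0) AND in1)
u4 = u2 OR u3 = ((in1 OR in0) AND in1) OR ((in1 OR in0) OR ((in1 OR in0) AND in1))
u5 = u3 OR u1 = ((in1 OR in0) OR ((in1 OR in0) AND in1)) OR (in1 OR in0)
u6 = u4 AND u5 = (((in1 OR in0) AND in1) OR ((in1 OR in0) OR ((in1 OR in0) AND in1))) AND (((in1 OR in0) OR ((in1 OR in0) AND in1)) OR (in1 OR in0))
At in0=0, in1=0: circuit gives 0, formula gives 1.

No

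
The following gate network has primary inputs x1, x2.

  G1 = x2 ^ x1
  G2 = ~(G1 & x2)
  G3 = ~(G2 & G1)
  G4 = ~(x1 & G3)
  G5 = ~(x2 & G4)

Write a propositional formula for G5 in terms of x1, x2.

~(x2 & (~(x1 & (~((~((x2 ^ x1) & x2)) & (x2 ^ x1))))))

G1 = x2 ^ x1
G2 = ~(G1 & x2) = ~((x2 ^ x1) & x2)
G3 = ~(G2 & G1) = ~((~((x2 ^ x1) & x2)) & (x2 ^ x1))
G4 = ~(x1 & G3) = ~(x1 & (~((~((x2 ^ x1) & x2)) & (x2 ^ x1))))
G5 = ~(x2 & G4) = ~(x2 & (~(x1 & (~((~((x2 ^ x1) & x2)) & (x2 ^ x1))))))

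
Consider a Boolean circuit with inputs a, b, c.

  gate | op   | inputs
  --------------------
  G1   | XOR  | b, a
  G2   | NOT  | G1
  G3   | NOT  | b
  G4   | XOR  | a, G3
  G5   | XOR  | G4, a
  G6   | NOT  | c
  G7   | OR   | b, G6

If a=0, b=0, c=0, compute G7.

G6 = NOT 0 = 1
G7 = 0 OR 1 = 1

1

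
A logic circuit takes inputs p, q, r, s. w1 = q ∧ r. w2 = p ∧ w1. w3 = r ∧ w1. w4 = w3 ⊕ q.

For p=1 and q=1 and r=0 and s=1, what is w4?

w1 = 1 ∧ 0 = 0
w3 = 0 ∧ 0 = 0
w4 = 0 ⊕ 1 = 1

1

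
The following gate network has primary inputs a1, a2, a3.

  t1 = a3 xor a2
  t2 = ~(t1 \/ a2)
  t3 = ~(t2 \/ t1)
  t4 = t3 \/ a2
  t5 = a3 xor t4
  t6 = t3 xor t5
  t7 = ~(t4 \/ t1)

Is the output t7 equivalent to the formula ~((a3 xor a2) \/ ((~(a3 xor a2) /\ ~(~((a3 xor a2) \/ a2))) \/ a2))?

t1 = a3 xor a2
t2 = ~(t1 \/ a2) = ~((a3 xor a2) \/ a2)
t3 = ~(t2 \/ t1) = ~((~((a3 xor a2) \/ a2)) \/ (a3 xor a2))
t4 = t3 \/ a2 = (~((~((a3 xor a2) \/ a2)) \/ (a3 xor a2))) \/ a2
t7 = ~(t4 \/ t1) = ~(((~((~((a3 xor a2) \/ a2)) \/ (a3 xor a2))) \/ a2) \/ (a3 xor a2))
At a1=0, a2=0, a3=1: circuit gives 0, formula gives 0.
At a1=0, a2=0, a3=0: circuit gives 1, formula gives 1.
Agrees on all 8 inputs.

Yes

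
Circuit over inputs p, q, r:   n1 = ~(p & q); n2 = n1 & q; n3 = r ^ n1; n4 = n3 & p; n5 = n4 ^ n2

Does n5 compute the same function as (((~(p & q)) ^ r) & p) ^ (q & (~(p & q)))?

Yes

n1 = ~(p & q)
n2 = n1 & q = (~(p & q)) & q
n3 = r ^ n1 = r ^ (~(p & q))
n4 = n3 & p = (r ^ (~(p & q))) & p
n5 = n4 ^ n2 = ((r ^ (~(p & q))) & p) ^ ((~(p & q)) & q)
At p=0, q=0, r=0: circuit gives 0, formula gives 0.
At p=0, q=1, r=0: circuit gives 1, formula gives 1.
Agrees on all 8 inputs.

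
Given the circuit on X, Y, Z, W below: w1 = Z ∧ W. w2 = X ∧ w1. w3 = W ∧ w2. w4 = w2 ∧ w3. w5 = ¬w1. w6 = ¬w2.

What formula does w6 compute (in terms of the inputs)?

w1 = Z ∧ W
w2 = X ∧ w1 = X ∧ (Z ∧ W)
w6 = ¬w2 = ¬(X ∧ (Z ∧ W))

¬(X ∧ (Z ∧ W))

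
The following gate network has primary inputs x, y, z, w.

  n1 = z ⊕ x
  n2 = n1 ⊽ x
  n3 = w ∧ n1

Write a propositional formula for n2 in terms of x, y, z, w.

n1 = z ⊕ x
n2 = n1 ⊽ x = (z ⊕ x) ⊽ x

(z ⊕ x) ⊽ x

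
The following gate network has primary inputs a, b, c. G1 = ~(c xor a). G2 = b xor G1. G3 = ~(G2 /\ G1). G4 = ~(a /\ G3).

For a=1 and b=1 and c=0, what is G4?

0

G1 = ~(0 xor 1) = 0
G2 = 1 xor 0 = 1
G3 = ~(1 /\ 0) = 1
G4 = ~(1 /\ 1) = 0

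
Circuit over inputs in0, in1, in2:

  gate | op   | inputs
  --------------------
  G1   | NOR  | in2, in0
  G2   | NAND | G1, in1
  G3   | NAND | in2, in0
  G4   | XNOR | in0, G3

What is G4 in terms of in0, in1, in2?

in0 XNOR (in2 NAND in0)

G3 = in2 NAND in0
G4 = in0 XNOR G3 = in0 XNOR (in2 NAND in0)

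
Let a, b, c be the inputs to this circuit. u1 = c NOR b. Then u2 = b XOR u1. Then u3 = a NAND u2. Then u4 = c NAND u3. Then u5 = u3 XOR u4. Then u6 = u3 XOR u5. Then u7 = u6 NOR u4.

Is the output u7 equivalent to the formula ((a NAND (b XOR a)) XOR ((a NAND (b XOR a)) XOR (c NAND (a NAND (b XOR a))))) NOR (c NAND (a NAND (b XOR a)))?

u1 = c NOR b
u2 = b XOR u1 = b XOR (c NOR b)
u3 = a NAND u2 = a NAND (b XOR (c NOR b))
u4 = c NAND u3 = c NAND (a NAND (b XOR (c NOR b)))
u5 = u3 XOR u4 = (a NAND (b XOR (c NOR b))) XOR (c NAND (a NAND (b XOR (c NOR b))))
u6 = u3 XOR u5 = (a NAND (b XOR (c NOR b))) XOR ((a NAND (b XOR (c NOR b))) XOR (c NAND (a NAND (b XOR (c NOR b)))))
u7 = u6 NOR u4 = ((a NAND (b XOR (c NOR b))) XOR ((a NAND (b XOR (c NOR b))) XOR (c NAND (a NAND (b XOR (c NOR b)))))) NOR (c NAND (a NAND (b XOR (c NOR b))))
At a=1, b=0, c=1: circuit gives 1, formula gives 0.

No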